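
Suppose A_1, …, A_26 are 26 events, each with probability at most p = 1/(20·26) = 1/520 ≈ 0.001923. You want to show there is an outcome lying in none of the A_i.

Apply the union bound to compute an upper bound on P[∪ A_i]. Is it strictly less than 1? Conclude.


Union bound: P[∪_{i=1}^{26} A_i] ≤ Σ_i P[A_i] ≤ 26·p = 26·(1/520) = 1/20.
Numerically: 1/20 ≈ 0.050000.
Is 1/20 < 1? YES.
Since P[∪ A_i] ≤ 1/20 < 1, the complement has P[∩ A_i^c] ≥ 1 − 1/20 = 19/20 > 0, so some outcome avoids every A_i.

26·p = 1/20 ≈ 0.050000; existence CERTIFIED by the union bound.


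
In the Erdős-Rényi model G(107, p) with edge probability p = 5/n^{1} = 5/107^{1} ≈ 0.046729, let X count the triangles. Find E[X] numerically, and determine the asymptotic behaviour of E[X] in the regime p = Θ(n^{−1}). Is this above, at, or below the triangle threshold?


Number of potential triangles: C(107, 3) = 198485.
Each occurs with probability p³ ≈ (0.046729)³ ≈ 1.0203723e-04.
By linearity: E[X] = C(107, 3)·p³ ≈ 198485 · 1.0203723e-04 ≈ 20.25286.
Here α = 1, so p = 5/n is exactly at the triangle threshold p ~ 1/n. Asymptotically E[X] → c³/6 = 5³/6 = 125/6 ≈ 20.83333, a bounded constant. In this regime the triangle count is asymptotically Poisson(c³/6).

E[X] ≈ 20.25286; in regime p = Θ(1/n^{1}) E[X] stays bounded (at the triangle threshold p ~ 1/n).


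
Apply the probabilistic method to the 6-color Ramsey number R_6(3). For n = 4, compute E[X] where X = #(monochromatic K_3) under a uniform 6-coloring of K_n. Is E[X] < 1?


E[X] = C(4, 3) · 6^{1 − 3} = 4 · 6^{−2} = 4/36.
As a reduced fraction: E[X] = 1/9 ≈ 0.111.
Is E[X] < 1? YES.
Since E[X] < 1, there exists a 6-coloring of K_{4} with no monochromatic K_3; hence R_6(3) > 4.

E[X] = 1/9 ≈ 0.111; E[X] < 1, so R_6(3) > 4.


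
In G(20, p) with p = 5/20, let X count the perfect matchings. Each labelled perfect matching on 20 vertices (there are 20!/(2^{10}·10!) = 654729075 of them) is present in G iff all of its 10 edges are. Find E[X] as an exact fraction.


K_20 has 20!/(2^{10}·10!) = 654729075 labelled perfect matchings.
For each such perfect matching H, let X_H = 1 if all 10 edges of H are present in G. Then P[X_H = 1] = p^{10} = (1/4)^{10} = 1/1048576.
By linearity: E[X] = Σ_H E[X_H] = 654729075 · p^{10} = 654729075 · 1/1048576 = 654729075/1048576.
Numerically: E[X] ≈ 624.4.

E[X] = 654729075 · (1/4)^{10} = 654729075/1048576 ≈ 624.4.


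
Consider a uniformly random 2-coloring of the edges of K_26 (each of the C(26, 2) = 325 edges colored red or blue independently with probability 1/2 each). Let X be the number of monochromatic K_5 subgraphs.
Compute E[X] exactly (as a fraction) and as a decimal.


Let X = Σ_S X_S over the C(26, 5) = 65780 subsets S of size 5, where X_S = 1 if the K_5 on S is monochromatic.
For a fixed S, the K_5 on S has C(5, 2) = 10 edges. P[all 10 edges red] = (1/2)^10, and likewise for blue, so P[monochromatic] = 2·(1/2)^10 = 2^{1 − 10} = 1/512.
Summing: E[X] = C(26, 5) · 2^{1 − 10} = 65780 · 1/512 = 16445/128.
Numerically: E[X] ≈ 128.47656.

E[X] = C(26,5)·2^(1−C(5,2)) = 16445/128 ≈ 128.47656.


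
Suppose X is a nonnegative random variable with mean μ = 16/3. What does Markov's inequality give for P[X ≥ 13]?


μ = E[X] = 16/3, a = 13.
Markov: P[X ≥ 13] ≤ μ/a = (16/3)/13 = 16/39.
Numerically: ≈ 0.410256.
(Since a = 13 > μ = 5.333333, the bound 16/39 is < 1 and informative.)

P[X ≥ 13] ≤ 16/39 ≈ 0.410256.


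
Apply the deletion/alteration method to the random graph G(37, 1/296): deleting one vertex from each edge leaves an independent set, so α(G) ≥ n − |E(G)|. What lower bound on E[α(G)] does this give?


E[|E(G)|] = C(37, 2)·p = 666 · (1/296) = 9/4.
E[α(G)] ≥ n − E[|E(G)|] = 37 − 9/4 = 139/4.
Numerically: ≈ 34.750.
(This is only a lower bound; the true E[α(G)] may be larger.)

E[α(G)] ≥ 139/4 ≈ 34.750.


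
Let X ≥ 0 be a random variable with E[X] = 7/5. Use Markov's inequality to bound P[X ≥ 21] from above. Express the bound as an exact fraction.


μ = E[X] = 7/5, a = 21.
Markov: P[X ≥ 21] ≤ μ/a = (7/5)/21 = 1/15.
Numerically: ≈ 0.06667.
(Since a = 21 > μ = 1.40000, the bound 1/15 is < 1 and informative.)

P[X ≥ 21] ≤ 1/15 ≈ 0.06667.


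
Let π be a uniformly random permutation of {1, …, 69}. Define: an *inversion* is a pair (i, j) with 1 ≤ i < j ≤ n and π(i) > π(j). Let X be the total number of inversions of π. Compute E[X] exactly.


Write X = Σ X_I over the C(69, 2) = 2346 pairs i < j, with X_I the indicator of one inversion.
There are 2346 indicators.
For each fixed pair i < j, the values π(i) and π(j) are two distinct elements of {1, …, 69} in uniformly random order; by symmetry P[π(i) > π(j)] = 1/2.
By linearity: E[X] = 2346 · (1/2) = C(69, 2) · (1/2) = 2346/2 = 1173 ≈ 1173.0000.

E[X] = 1173 = 1173.0000.


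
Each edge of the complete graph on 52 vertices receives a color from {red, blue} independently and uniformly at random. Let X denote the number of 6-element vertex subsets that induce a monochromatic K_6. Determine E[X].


Let X = Σ_S X_S over the C(52, 6) = 20358520 subsets S of size 6, where X_S = 1 if the K_6 on S is monochromatic.
For a fixed S, the K_6 on S has C(6, 2) = 15 edges. P[all 15 edges red] = (1/2)^15, and likewise for blue, so P[monochromatic] = 2·(1/2)^15 = 2^{1 − 15} = 1/16384.
By linearity of expectation: E[X] = C(52, 6) · 2^{1 − 15} = 20358520 · 1/16384 = 2544815/2048.
Numerically: E[X] ≈ 1242.58545.

E[X] = C(52,6)·2^(1−C(6,2)) = 2544815/2048 ≈ 1242.58545.


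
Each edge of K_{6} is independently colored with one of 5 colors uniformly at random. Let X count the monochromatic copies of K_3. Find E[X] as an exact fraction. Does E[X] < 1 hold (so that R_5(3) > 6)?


E[X] = C(6, 3) · 5^{1 − 3} = 20 · 5^{−2} = 20/25.
As a reduced fraction: E[X] = 4/5 ≈ 0.800000.
Is E[X] < 1? YES.
Since E[X] < 1, there exists a 5-coloring of K_{6} with no monochromatic K_3; hence R_5(3) > 6.

E[X] = 4/5 ≈ 0.800000; E[X] < 1, so R_5(3) > 6.


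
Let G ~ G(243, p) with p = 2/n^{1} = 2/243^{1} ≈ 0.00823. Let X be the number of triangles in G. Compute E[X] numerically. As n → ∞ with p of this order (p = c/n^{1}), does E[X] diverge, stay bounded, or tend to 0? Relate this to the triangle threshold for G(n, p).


Number of potential triangles: C(243, 3) = 2362041.
Each occurs with probability p³ ≈ (0.00823)³ ≈ 5.575338e-07.
By linearity: E[X] = C(243, 3)·p³ ≈ 2362041 · 5.575338e-07 ≈ 1.3169.
Here α = 1, so p = 2/n is exactly at the triangle threshold p ~ 1/n. Asymptotically E[X] → c³/6 = 2³/6 = 4/3 ≈ 1.3333, a bounded constant. In this regime the triangle count is asymptotically Poisson(c³/6).

E[X] ≈ 1.3169; in regime p = Θ(1/n^{1}) E[X] stays bounded (at the triangle threshold p ~ 1/n).


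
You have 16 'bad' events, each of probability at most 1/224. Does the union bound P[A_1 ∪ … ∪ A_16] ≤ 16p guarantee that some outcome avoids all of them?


Union bound: P[∪_{i=1}^{16} A_i] ≤ Σ_i P[A_i] ≤ 16·p = 16·(1/224) = 1/14.
Numerically: 1/14 ≈ 0.071.
Is 1/14 < 1? YES.
Since P[∪ A_i] ≤ 1/14 < 1, the complement has P[∩ A_i^c] ≥ 1 − 1/14 = 13/14 > 0, so some outcome avoids every A_i.

16·p = 1/14 ≈ 0.071; existence CERTIFIED by the union bound.


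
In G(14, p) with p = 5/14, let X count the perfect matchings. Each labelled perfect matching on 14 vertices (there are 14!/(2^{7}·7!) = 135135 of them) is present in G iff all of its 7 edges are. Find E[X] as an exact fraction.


K_14 has 14!/(2^{7}·7!) = 135135 labelled perfect matchings.
For each such perfect matching H, let X_H = 1 if all 7 edges of H are present in G. Then P[X_H = 1] = p^{7} = (5/14)^{7} = 78125/105413504.
By linearity: E[X] = Σ_H E[X_H] = 135135 · p^{7} = 135135 · 78125/105413504 = 1508203125/15059072.
Numerically: E[X] ≈ 100.2.

E[X] = 135135 · (5/14)^{7} = 1508203125/15059072 ≈ 100.2.


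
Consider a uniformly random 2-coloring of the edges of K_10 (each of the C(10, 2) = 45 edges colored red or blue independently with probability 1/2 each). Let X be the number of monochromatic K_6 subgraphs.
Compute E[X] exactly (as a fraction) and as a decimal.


Let X = Σ_S X_S over the C(10, 6) = 210 subsets S of size 6, where X_S = 1 if the K_6 on S is monochromatic.
For a fixed S, the K_6 on S has C(6, 2) = 15 edges. P[all 15 edges red] = (1/2)^15, and likewise for blue, so P[monochromatic] = 2·(1/2)^15 = 2^{1 − 15} = 1/16384.
By linearity of expectation: E[X] = C(10, 6) · 2^{1 − 15} = 210 · 1/16384 = 105/8192.
Numerically: E[X] ≈ 0.013.

E[X] = C(10,6)·2^(1−C(6,2)) = 105/8192 ≈ 0.013.


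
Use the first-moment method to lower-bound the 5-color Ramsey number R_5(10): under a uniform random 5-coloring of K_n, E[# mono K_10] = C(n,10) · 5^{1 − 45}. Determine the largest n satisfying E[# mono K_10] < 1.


We need C(n, 10) · 5^{1 − 45} < 1, i.e. C(n, 10) < 5^{45 − 1} = 5684341886080801486968994140625.
Check values of n near the boundary:
  n = 5390: C(5390, 10) = 5655833965919099070255434039753; 5655833965919099070255434039753 < 5684341886080801486968994140625? YES
  n = 5391: C(5391, 10) = 5666344714787188828795213697883; 5666344714787188828795213697883 < 5684341886080801486968994140625? YES
  n = 5392: C(5392, 10) = 5676873040158402483252283957448; 5676873040158402483252283957448 < 5684341886080801486968994140625? YES
  n = 5393: C(5393, 10) = 5687418968154238267170642278008; 5687418968154238267170642278008 < 5684341886080801486968994140625? NO
  n = 5394: C(5394, 10) = 5697982524930156243149785372878; 5697982524930156243149785372878 < 5684341886080801486968994140625? NO
  n = 5395: C(5395, 10) = 5708563736675616143322765475706; 5708563736675616143322765475706 < 5684341886080801486968994140625? NO
The largest n with C(n, 10) < 5684341886080801486968994140625 is n = 5392 (where E[X] = 5676873040158402483252283957448/5684341886080801486968994140625 ≈ 0.9986861). Hence R_5(10) > 5392, i.e. R_5(10) ≥ 5393.

Largest n = 5392; hence R_5(10) > 5392.


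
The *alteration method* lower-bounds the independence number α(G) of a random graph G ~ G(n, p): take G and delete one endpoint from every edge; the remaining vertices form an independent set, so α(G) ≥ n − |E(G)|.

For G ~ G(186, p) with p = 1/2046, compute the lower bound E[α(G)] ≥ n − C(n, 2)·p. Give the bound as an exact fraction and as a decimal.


E[|E(G)|] = C(186, 2)·p = 17205 · (1/2046) = 185/22.
E[α(G)] ≥ n − E[|E(G)|] = 186 − 185/22 = 3907/22.
Numerically: ≈ 177.590909.
(This is only a lower bound; the true E[α(G)] may be larger.)

E[α(G)] ≥ 3907/22 ≈ 177.590909.


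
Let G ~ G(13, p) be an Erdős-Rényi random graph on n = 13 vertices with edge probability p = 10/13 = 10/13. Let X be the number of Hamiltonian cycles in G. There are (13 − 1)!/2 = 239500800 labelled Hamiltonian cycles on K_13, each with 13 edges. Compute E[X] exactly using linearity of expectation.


K_13 has (13 − 1)!/2 = 239500800 labelled Hamiltonian cycles.
For each such Hamiltonian cycle H, let X_H = 1 if all 13 edges of H are present in G. Then P[X_H = 1] = p^{13} = (10/13)^{13} = 10000000000000/302875106592253.
Summing the indicators: E[X] = Σ_H E[X_H] = 239500800 · p^{13} = 239500800 · 10000000000000/302875106592253 = 2395008000000000000000/302875106592253.
Numerically: E[X] ≈ 7.9076e+06.

E[X] = 239500800 · (10/13)^{13} = 2395008000000000000000/302875106592253 ≈ 7.9076e+06.


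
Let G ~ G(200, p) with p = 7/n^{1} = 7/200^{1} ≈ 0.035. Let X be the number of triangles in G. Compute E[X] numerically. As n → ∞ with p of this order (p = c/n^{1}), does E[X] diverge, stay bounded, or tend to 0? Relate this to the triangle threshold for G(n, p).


Number of potential triangles: C(200, 3) = 1313400.
Each occurs with probability p³ ≈ (0.035)³ ≈ 4.2875000e-05.
By linearity: E[X] = C(200, 3)·p³ ≈ 1313400 · 4.2875000e-05 ≈ 56.31203.
Here α = 1, so p = 7/n is exactly at the triangle threshold p ~ 1/n. Asymptotically E[X] → c³/6 = 7³/6 = 343/6 ≈ 57.16667, a bounded constant. In this regime the triangle count is asymptotically Poisson(c³/6).

E[X] ≈ 56.31203; in regime p = Θ(1/n^{1}) E[X] stays bounded (at the triangle threshold p ~ 1/n).


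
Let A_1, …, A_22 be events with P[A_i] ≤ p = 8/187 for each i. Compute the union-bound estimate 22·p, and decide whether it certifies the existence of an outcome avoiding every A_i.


Union bound: P[∪_{i=1}^{22} A_i] ≤ Σ_i P[A_i] ≤ 22·p = 22·(8/187) = 16/17.
Numerically: 16/17 ≈ 0.941.
Is 16/17 < 1? YES.
Since P[∪ A_i] ≤ 16/17 < 1, the complement has P[∩ A_i^c] ≥ 1 − 16/17 = 1/17 > 0, so some outcome avoids every A_i.

22·p = 16/17 ≈ 0.941; existence CERTIFIED by the union bound.


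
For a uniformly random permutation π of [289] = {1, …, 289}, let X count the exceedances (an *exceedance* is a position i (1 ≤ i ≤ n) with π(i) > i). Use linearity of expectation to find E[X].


Write X = Σ_{i=1}^{289} X_i, where X_i = 1_{π(i) > i}.
For each fixed i, π(i) is uniform over {1, …, 289} (marginal of a uniform permutation), so P[π(i) > i] = (n − i)/n. Summing: Σ_{i=1}^{289} (n − i)/n = (0 + 1 + … + 288)/289 = 289(289 − 1)/(2·289) = (289 − 1)/2.
Hence E[X] = Σ_{i=1}^{289} (289 − i)/289 = 144 ≈ 144.000000.

E[X] = 144 = 144.000000.


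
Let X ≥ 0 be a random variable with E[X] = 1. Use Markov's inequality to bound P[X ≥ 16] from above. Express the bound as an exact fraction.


μ = E[X] = 1, a = 16.
Markov: P[X ≥ 16] ≤ μ/a = (1)/16 = 1/16.
Numerically: ≈ 0.062.
(Since a = 16 > μ = 1.000, the bound 1/16 is < 1 and informative.)

P[X ≥ 16] ≤ 1/16 ≈ 0.062.


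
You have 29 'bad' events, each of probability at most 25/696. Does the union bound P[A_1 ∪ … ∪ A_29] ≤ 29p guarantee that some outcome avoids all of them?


Union bound: P[∪_{i=1}^{29} A_i] ≤ Σ_i P[A_i] ≤ 29·p = 29·(25/696) = 25/24.
Numerically: 25/24 ≈ 1.0417.
Is 25/24 < 1? NO.
Since the bound 25/24 is ≥ 1, the union bound is uninformative here; it does NOT by itself certify existence.

29·p = 25/24 ≈ 1.0417; existence NOT certified by the union bound.


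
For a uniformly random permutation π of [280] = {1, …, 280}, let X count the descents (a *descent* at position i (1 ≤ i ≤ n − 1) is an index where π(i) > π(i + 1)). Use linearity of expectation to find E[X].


Write X = Σ X_I over i = 1, …, 279, with X_I the indicator of one descent.
There are 279 indicators.
For each fixed i, the pair (π(i), π(i+1)) is a uniformly random ordered pair of distinct values from {1, …, 280}; by symmetry P[π(i) > π(i+1)] = 1/2.
By linearity: E[X] = 279 · (1/2) = (280 − 1) · (1/2) = 279/2 ≈ 139.500.

E[X] = 279/2 = 139.500.


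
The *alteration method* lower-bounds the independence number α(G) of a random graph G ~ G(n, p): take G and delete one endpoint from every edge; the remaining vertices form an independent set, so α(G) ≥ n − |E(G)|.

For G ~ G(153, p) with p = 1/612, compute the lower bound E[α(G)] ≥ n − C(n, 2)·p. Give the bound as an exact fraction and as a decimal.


E[|E(G)|] = C(153, 2)·p = 11628 · (1/612) = 19.
E[α(G)] ≥ n − E[|E(G)|] = 153 − 19 = 134.
Numerically: ≈ 134.0000.
(This is only a lower bound; the true E[α(G)] may be larger.)

E[α(G)] ≥ 134 ≈ 134.0000.


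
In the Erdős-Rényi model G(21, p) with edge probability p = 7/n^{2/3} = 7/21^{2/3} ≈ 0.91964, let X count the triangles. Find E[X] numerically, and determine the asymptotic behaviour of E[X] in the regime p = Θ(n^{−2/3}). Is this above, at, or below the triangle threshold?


Number of potential triangles: C(21, 3) = 1330.
Each occurs with probability p³ ≈ (0.91964)³ ≈ 7.7777778e-01.
By linearity: E[X] = C(21, 3)·p³ ≈ 1330 · 7.7777778e-01 ≈ 1034.44444.
Since α = 2/3 < 1, p = c/n^{2/3} ≫ 1/n is above the triangle threshold p ~ 1/n. Asymptotically E[X] ~ (c³/6)·n^{3(1−α)} = (7³/6)·n^{1} → ∞; triangles are abundant w.h.p.

E[X] ≈ 1034.44444; in regime p = Θ(1/n^{2/3}) E[X] diverges (above the triangle threshold p ~ 1/n).


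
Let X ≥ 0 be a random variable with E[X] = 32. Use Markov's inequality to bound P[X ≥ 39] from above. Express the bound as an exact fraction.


μ = E[X] = 32, a = 39.
Markov: P[X ≥ 39] ≤ μ/a = (32)/39 = 32/39.
Numerically: ≈ 0.82051.
(Since a = 39 > μ = 32.00000, the bound 32/39 is < 1 and informative.)

P[X ≥ 39] ≤ 32/39 ≈ 0.82051.


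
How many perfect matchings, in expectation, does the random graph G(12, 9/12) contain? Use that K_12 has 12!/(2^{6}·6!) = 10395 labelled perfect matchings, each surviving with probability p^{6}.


K_12 has 12!/(2^{6}·6!) = 10395 labelled perfect matchings.
For each such perfect matching H, let X_H = 1 if all 6 edges of H are present in G. Then P[X_H = 1] = p^{6} = (3/4)^{6} = 729/4096.
Summing the indicators: E[X] = Σ_H E[X_H] = 10395 · p^{6} = 10395 · 729/4096 = 7577955/4096.
Numerically: E[X] ≈ 1850.1.

E[X] = 10395 · (3/4)^{6} = 7577955/4096 ≈ 1850.1.


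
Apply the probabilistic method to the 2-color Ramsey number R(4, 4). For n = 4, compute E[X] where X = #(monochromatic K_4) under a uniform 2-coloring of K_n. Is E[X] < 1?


E[X] = C(4, 4) · 2^{1 − 6} = 1 · 2^{−5} = 1/32.
As a reduced fraction: E[X] = 1/32 ≈ 0.03125.
Is E[X] < 1? YES.
Since E[X] < 1, there exists a 2-coloring of K_{4} with no monochromatic K_4; hence R(4, 4) > 4.

E[X] = 1/32 ≈ 0.03125; E[X] < 1, so R(4, 4) > 4.


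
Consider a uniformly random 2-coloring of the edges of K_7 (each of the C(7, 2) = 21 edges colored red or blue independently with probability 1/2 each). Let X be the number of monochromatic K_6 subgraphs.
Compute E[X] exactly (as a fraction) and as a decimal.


Let X = Σ_S X_S over the C(7, 6) = 7 subsets S of size 6, where X_S = 1 if the K_6 on S is monochromatic.
For a fixed S, the K_6 on S has C(6, 2) = 15 edges. P[all 15 edges red] = (1/2)^15, and likewise for blue, so P[monochromatic] = 2·(1/2)^15 = 2^{1 − 15} = 1/16384.
By linearity: E[X] = C(7, 6) · 2^{1 − 15} = 7 · 1/16384 = 7/16384.
Numerically: E[X] ≈ 0.000427.

E[X] = C(7,6)·2^(1−C(6,2)) = 7/16384 ≈ 0.000427.


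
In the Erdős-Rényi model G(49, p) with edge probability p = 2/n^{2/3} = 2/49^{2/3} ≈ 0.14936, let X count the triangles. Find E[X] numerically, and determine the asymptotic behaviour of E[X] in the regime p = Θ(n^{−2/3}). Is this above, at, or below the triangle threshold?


Number of potential triangles: C(49, 3) = 18424.
Each occurs with probability p³ ≈ (0.14936)³ ≈ 3.3319450e-03.
By linearity: E[X] = C(49, 3)·p³ ≈ 18424 · 3.3319450e-03 ≈ 61.38776.
Since α = 2/3 < 1, p = c/n^{2/3} ≫ 1/n is above the triangle threshold p ~ 1/n. Asymptotically E[X] ~ (c³/6)·n^{3(1−α)} = (2³/6)·n^{1} → ∞; triangles are abundant w.h.p.

E[X] ≈ 61.38776; in regime p = Θ(1/n^{2/3}) E[X] diverges (above the triangle threshold p ~ 1/n).


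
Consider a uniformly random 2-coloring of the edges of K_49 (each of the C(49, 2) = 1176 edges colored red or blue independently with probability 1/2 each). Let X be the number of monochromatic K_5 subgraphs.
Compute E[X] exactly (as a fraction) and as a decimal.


Let X = Σ_S X_S over the C(49, 5) = 1906884 subsets S of size 5, where X_S = 1 if the K_5 on S is monochromatic.
For a fixed S, the K_5 on S has C(5, 2) = 10 edges. P[all 10 edges red] = (1/2)^10, and likewise for blue, so P[monochromatic] = 2·(1/2)^10 = 2^{1 − 10} = 1/512.
Summing: E[X] = C(49, 5) · 2^{1 − 10} = 1906884 · 1/512 = 476721/128.
Numerically: E[X] ≈ 3724.382812.

E[X] = C(49,5)·2^(1−C(5,2)) = 476721/128 ≈ 3724.382812.


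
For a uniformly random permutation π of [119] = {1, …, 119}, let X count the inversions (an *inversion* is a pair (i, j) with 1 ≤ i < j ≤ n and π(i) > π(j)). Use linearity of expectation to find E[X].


Write X = Σ X_I over the C(119, 2) = 7021 pairs i < j, with X_I the indicator of one inversion.
There are 7021 indicators.
For each fixed pair i < j, the values π(i) and π(j) are two distinct elements of {1, …, 119} in uniformly random order; by symmetry P[π(i) > π(j)] = 1/2.
By linearity: E[X] = 7021 · (1/2) = C(119, 2) · (1/2) = 7021/2 = 7021/2 ≈ 3510.50000.

E[X] = 7021/2 = 3510.50000.


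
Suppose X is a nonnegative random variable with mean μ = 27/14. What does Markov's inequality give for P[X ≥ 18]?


μ = E[X] = 27/14, a = 18.
Markov: P[X ≥ 18] ≤ μ/a = (27/14)/18 = 3/28.
Numerically: ≈ 0.10714.
(Since a = 18 > μ = 1.92857, the bound 3/28 is < 1 and informative.)

P[X ≥ 18] ≤ 3/28 ≈ 0.10714.


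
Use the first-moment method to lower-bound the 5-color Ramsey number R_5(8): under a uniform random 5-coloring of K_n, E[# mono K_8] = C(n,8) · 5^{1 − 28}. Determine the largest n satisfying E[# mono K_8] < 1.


We need C(n, 8) · 5^{1 − 28} < 1, i.e. C(n, 8) < 5^{28 − 1} = 7450580596923828125.
Check values of n near the boundary:
  n = 860: C(860, 8) = 7182671140665308145; 7182671140665308145 < 7450580596923828125? YES
  n = 861: C(861, 8) = 7250034996615275865; 7250034996615275865 < 7450580596923828125? YES
  n = 862: C(862, 8) = 7317951015318931845; 7317951015318931845 < 7450580596923828125? YES
  n = 863: C(863, 8) = 7386423071602617757; 7386423071602617757 < 7450580596923828125? YES
  n = 864: C(864, 8) = 7455455062926006708; 7455455062926006708 < 7450580596923828125? NO
The largest n with C(n, 8) < 7450580596923828125 is n = 863 (where E[X] = 7386423071602617757/7450580596923828125 ≈ 0.991). Hence R_5(8) > 863, i.e. R_5(8) ≥ 864.

Largest n = 863; hence R_5(8) > 863.


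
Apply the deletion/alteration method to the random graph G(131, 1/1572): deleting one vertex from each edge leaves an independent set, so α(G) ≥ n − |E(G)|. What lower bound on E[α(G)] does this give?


E[|E(G)|] = C(131, 2)·p = 8515 · (1/1572) = 65/12.
E[α(G)] ≥ n − E[|E(G)|] = 131 − 65/12 = 1507/12.
Numerically: ≈ 125.5833.
(This is only a lower bound; the true E[α(G)] may be larger.)

E[α(G)] ≥ 1507/12 ≈ 125.5833.


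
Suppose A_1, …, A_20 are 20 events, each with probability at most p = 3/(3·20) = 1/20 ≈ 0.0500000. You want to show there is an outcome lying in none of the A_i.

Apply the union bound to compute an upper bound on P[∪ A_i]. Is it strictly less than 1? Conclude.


Union bound: P[∪_{i=1}^{20} A_i] ≤ Σ_i P[A_i] ≤ 20·p = 20·(1/20) = 1.
Numerically: 1 ≈ 1.0000000.
Is 1 < 1? NO.
Since the bound 1 is ≥ 1, the union bound is uninformative here; it does NOT by itself certify existence.

20·p = 1 ≈ 1.0000000; existence NOT certified by the union bound.


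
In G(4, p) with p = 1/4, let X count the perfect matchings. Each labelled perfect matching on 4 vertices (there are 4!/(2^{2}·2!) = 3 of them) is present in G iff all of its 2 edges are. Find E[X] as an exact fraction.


K_4 has 4!/(2^{2}·2!) = 3 labelled perfect matchings.
For each such perfect matching H, let X_H = 1 if all 2 edges of H are present in G. Then P[X_H = 1] = p^{2} = (1/4)^{2} = 1/16.
By linearity: E[X] = Σ_H E[X_H] = 3 · p^{2} = 3 · 1/16 = 3/16.
Numerically: E[X] ≈ 0.1875.

E[X] = 3 · (1/4)^{2} = 3/16 ≈ 0.1875.


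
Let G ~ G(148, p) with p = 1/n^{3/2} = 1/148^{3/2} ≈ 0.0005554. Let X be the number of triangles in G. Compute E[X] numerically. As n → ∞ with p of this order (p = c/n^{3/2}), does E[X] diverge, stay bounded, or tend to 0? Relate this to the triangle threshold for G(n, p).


Number of potential triangles: C(148, 3) = 529396.
Each occurs with probability p³ ≈ (0.0005554)³ ≈ 1.713256e-10.
By linearity: E[X] = C(148, 3)·p³ ≈ 529396 · 1.713256e-10 ≈ 0.0001.
Since α = 3/2 > 1, p = c/n^{3/2} = o(1/n) is below the triangle threshold p ~ 1/n. Asymptotically E[X] ~ (c³/6)·n^{3(1−α)} = (1³/6)·n^{-1.5} → 0, so by Markov's inequality G has no triangles w.h.p.

E[X] ≈ 0.0001; in regime p = Θ(1/n^{3/2}) E[X] tends to 0 (below the triangle threshold p ~ 1/n).


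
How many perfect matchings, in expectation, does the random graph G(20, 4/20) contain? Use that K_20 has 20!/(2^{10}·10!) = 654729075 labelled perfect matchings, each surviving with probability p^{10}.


K_20 has 20!/(2^{10}·10!) = 654729075 labelled perfect matchings.
For each such perfect matching H, let X_H = 1 if all 10 edges of H are present in G. Then P[X_H = 1] = p^{10} = (1/5)^{10} = 1/9765625.
By linearity: E[X] = Σ_H E[X_H] = 654729075 · p^{10} = 654729075 · 1/9765625 = 26189163/390625.
Numerically: E[X] ≈ 67.044.

E[X] = 654729075 · (1/5)^{10} = 26189163/390625 ≈ 67.044.


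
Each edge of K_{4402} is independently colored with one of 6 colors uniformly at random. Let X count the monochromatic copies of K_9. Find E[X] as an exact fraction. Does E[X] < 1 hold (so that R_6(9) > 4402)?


E[X] = C(4402, 9) · 6^{1 − 36} = 1696419745356657449393393700 · 6^{−35} = 1696419745356657449393393700/1719070799748422591028658176.
As a reduced fraction: E[X] = 141368312113054787449449475/143255899979035215919054848 ≈ 0.9868.
Is E[X] < 1? YES.
Since E[X] < 1, there exists a 6-coloring of K_{4402} with no monochromatic K_9; hence R_6(9) > 4402.

E[X] = 141368312113054787449449475/143255899979035215919054848 ≈ 0.9868; E[X] < 1, so R_6(9) > 4402.


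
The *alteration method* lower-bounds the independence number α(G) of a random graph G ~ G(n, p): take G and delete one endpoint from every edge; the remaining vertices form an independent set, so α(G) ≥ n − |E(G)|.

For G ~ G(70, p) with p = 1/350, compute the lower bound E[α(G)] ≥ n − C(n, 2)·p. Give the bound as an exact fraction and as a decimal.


E[|E(G)|] = C(70, 2)·p = 2415 · (1/350) = 69/10.
E[α(G)] ≥ n − E[|E(G)|] = 70 − 69/10 = 631/10.
Numerically: ≈ 63.1000.
(This is only a lower bound; the true E[α(G)] may be larger.)

E[α(G)] ≥ 631/10 ≈ 63.1000.


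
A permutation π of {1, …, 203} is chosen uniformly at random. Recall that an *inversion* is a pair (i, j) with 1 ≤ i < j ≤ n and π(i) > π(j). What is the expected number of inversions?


Write X = Σ X_I over the C(203, 2) = 20503 pairs i < j, with X_I the indicator of one inversion.
There are 20503 indicators.
For each fixed pair i < j, the values π(i) and π(j) are two distinct elements of {1, …, 203} in uniformly random order; by symmetry P[π(i) > π(j)] = 1/2.
By linearity: E[X] = 20503 · (1/2) = C(203, 2) · (1/2) = 20503/2 = 20503/2 ≈ 10251.500.

E[X] = 20503/2 = 10251.500.


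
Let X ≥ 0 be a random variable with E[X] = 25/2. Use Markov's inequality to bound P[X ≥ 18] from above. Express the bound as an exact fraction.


μ = E[X] = 25/2, a = 18.
Markov: P[X ≥ 18] ≤ μ/a = (25/2)/18 = 25/36.
Numerically: ≈ 0.694.
(Since a = 18 > μ = 12.500, the bound 25/36 is < 1 and informative.)

P[X ≥ 18] ≤ 25/36 ≈ 0.694.


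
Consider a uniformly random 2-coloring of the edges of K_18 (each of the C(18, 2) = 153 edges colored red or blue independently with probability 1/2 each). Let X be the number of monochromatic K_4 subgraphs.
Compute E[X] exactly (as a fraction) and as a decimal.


Let X = Σ_S X_S over the C(18, 4) = 3060 subsets S of size 4, where X_S = 1 if the K_4 on S is monochromatic.
For a fixed S, the K_4 on S has C(4, 2) = 6 edges. P[all 6 edges red] = (1/2)^6, and likewise for blue, so P[monochromatic] = 2·(1/2)^6 = 2^{1 − 6} = 1/32.
Summing: E[X] = C(18, 4) · 2^{1 − 6} = 3060 · 1/32 = 765/8.
Numerically: E[X] ≈ 95.6250.

E[X] = C(18,4)·2^(1−C(4,2)) = 765/8 ≈ 95.6250.


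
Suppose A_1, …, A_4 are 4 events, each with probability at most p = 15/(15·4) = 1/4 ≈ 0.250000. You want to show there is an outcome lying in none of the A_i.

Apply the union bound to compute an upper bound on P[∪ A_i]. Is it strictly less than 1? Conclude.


Union bound: P[∪_{i=1}^{4} A_i] ≤ Σ_i P[A_i] ≤ 4·p = 4·(1/4) = 1.
Numerically: 1 ≈ 1.000000.
Is 1 < 1? NO.
Since the bound 1 is ≥ 1, the union bound is uninformative here; it does NOT by itself certify existence.

4·p = 1 ≈ 1.000000; existence NOT certified by the union bound.


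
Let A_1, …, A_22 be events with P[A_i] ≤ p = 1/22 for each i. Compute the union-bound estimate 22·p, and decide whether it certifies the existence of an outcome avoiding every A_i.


Union bound: P[∪_{i=1}^{22} A_i] ≤ Σ_i P[A_i] ≤ 22·p = 22·(1/22) = 1.
Numerically: 1 ≈ 1.0000000.
Is 1 < 1? NO.
Since the bound 1 is ≥ 1, the union bound is uninformative here; it does NOT by itself certify existence.

22·p = 1 ≈ 1.0000000; existence NOT certified by the union bound.


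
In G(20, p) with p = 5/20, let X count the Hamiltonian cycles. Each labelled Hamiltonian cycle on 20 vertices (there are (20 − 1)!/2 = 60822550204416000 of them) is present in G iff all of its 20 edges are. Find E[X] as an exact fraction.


K_20 has (20 − 1)!/2 = 60822550204416000 labelled Hamiltonian cycles.
For each such Hamiltonian cycle H, let X_H = 1 if all 20 edges of H are present in G. Then P[X_H = 1] = p^{20} = (1/4)^{20} = 1/1099511627776.
By linearity of expectation: E[X] = Σ_H E[X_H] = 60822550204416000 · p^{20} = 60822550204416000 · 1/1099511627776 = 1856156927625/33554432.
Numerically: E[X] ≈ 55317.8.

E[X] = 60822550204416000 · (1/4)^{20} = 1856156927625/33554432 ≈ 55317.8.


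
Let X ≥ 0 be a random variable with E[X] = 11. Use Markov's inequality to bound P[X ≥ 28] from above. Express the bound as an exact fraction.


μ = E[X] = 11, a = 28.
Markov: P[X ≥ 28] ≤ μ/a = (11)/28 = 11/28.
Numerically: ≈ 0.3929.
(Since a = 28 > μ = 11.0000, the bound 11/28 is < 1 and informative.)

P[X ≥ 28] ≤ 11/28 ≈ 0.3929.


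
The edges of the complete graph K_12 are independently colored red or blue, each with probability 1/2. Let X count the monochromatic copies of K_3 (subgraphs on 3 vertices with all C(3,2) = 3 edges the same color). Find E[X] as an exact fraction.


Let X = Σ_S X_S over the C(12, 3) = 220 subsets S of size 3, where X_S = 1 if the K_3 on S is monochromatic.
For a fixed S, the K_3 on S has C(3, 2) = 3 edges. P[all 3 edges red] = (1/2)^3, and likewise for blue, so P[monochromatic] = 2·(1/2)^3 = 2^{1 − 3} = 1/4.
Summing: E[X] = C(12, 3) · 2^{1 − 3} = 220 · 1/4 = 55.
Numerically: E[X] ≈ 55.00000.

E[X] = C(12,3)·2^(1−C(3,2)) = 55 ≈ 55.00000.


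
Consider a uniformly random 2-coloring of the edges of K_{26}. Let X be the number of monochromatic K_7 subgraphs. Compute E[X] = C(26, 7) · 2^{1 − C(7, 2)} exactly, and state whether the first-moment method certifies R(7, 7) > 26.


E[X] = C(26, 7) · 2^{1 − 21} = 657800 · 2^{−20} = 657800/1048576.
As a reduced fraction: E[X] = 82225/131072 ≈ 0.6273270.
Is E[X] < 1? YES.
Since E[X] < 1, there exists a 2-coloring of K_{26} with no monochromatic K_7; hence R(7, 7) > 26.

E[X] = 82225/131072 ≈ 0.6273270; E[X] < 1, so R(7, 7) > 26.


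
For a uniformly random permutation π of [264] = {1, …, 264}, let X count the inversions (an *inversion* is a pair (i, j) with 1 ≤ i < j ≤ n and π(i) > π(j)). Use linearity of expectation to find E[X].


Write X = Σ X_I over the C(264, 2) = 34716 pairs i < j, with X_I the indicator of one inversion.
There are 34716 indicators.
For each fixed pair i < j, the values π(i) and π(j) are two distinct elements of {1, …, 264} in uniformly random order; by symmetry P[π(i) > π(j)] = 1/2.
By linearity: E[X] = 34716 · (1/2) = C(264, 2) · (1/2) = 34716/2 = 17358 ≈ 17358.000000.

E[X] = 17358 = 17358.000000.


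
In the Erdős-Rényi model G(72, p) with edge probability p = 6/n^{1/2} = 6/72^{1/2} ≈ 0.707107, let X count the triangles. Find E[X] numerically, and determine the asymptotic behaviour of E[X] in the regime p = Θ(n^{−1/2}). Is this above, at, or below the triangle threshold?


Number of potential triangles: C(72, 3) = 59640.
Each occurs with probability p³ ≈ (0.707107)³ ≈ 3.53553391e-01.
By linearity: E[X] = C(72, 3)·p³ ≈ 59640 · 3.53553391e-01 ≈ 21085.924215.
Since α = 1/2 < 1, p = c/n^{1/2} ≫ 1/n is above the triangle threshold p ~ 1/n. Asymptotically E[X] ~ (c³/6)·n^{3(1−α)} = (6³/6)·n^{1.5} → ∞; triangles are abundant w.h.p.

E[X] ≈ 21085.924215; in regime p = Θ(1/n^{1/2}) E[X] diverges (above the triangle threshold p ~ 1/n).


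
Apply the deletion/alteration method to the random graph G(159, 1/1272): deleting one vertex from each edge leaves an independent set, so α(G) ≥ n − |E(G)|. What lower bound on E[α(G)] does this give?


E[|E(G)|] = C(159, 2)·p = 12561 · (1/1272) = 79/8.
E[α(G)] ≥ n − E[|E(G)|] = 159 − 79/8 = 1193/8.
Numerically: ≈ 149.125000.
(This is only a lower bound; the true E[α(G)] may be larger.)

E[α(G)] ≥ 1193/8 ≈ 149.125000.


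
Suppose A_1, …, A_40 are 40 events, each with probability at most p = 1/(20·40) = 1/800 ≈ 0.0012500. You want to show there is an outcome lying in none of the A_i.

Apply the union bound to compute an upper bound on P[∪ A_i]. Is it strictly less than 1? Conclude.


Union bound: P[∪_{i=1}^{40} A_i] ≤ Σ_i P[A_i] ≤ 40·p = 40·(1/800) = 1/20.
Numerically: 1/20 ≈ 0.0500000.
Is 1/20 < 1? YES.
Since P[∪ A_i] ≤ 1/20 < 1, the complement has P[∩ A_i^c] ≥ 1 − 1/20 = 19/20 > 0, so some outcome avoids every A_i.

40·p = 1/20 ≈ 0.0500000; existence CERTIFIED by the union bound.


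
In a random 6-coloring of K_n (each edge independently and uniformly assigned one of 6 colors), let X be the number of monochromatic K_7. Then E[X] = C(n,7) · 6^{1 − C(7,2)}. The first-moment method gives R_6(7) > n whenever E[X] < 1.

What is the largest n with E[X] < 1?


We need C(n, 7) · 6^{1 − 21} < 1, i.e. C(n, 7) < 6^{21 − 1} = 3656158440062976.
Check values of n near the boundary:
  n = 567: C(567, 7) = 3601671315933933; 3601671315933933 < 3656158440062976? YES
  n = 568: C(568, 7) = 3646611956239704; 3646611956239704 < 3656158440062976? YES
  n = 569: C(569, 7) = 3692032389858348; 3692032389858348 < 3656158440062976? NO
  n = 570: C(570, 7) = 3737936877831720; 3737936877831720 < 3656158440062976? NO
  n = 571: C(571, 7) = 3784329711421830; 3784329711421830 < 3656158440062976? NO
The largest n with C(n, 7) < 3656158440062976 is n = 568 (where E[X] = 16882462760369/16926659444736 ≈ 0.997). Hence R_6(7) > 568, i.e. R_6(7) ≥ 569.

Largest n = 568; hence R_6(7) > 568.


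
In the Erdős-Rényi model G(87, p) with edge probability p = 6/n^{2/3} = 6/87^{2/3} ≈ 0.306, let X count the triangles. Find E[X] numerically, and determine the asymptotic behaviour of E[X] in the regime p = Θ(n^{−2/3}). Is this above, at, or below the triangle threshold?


Number of potential triangles: C(87, 3) = 105995.
Each occurs with probability p³ ≈ (0.306)³ ≈ 2.85375e-02.
By linearity: E[X] = C(87, 3)·p³ ≈ 105995 · 2.85375e-02 ≈ 3024.828.
Since α = 2/3 < 1, p = c/n^{2/3} ≫ 1/n is above the triangle threshold p ~ 1/n. Asymptotically E[X] ~ (c³/6)·n^{3(1−α)} = (6³/6)·n^{1} → ∞; triangles are abundant w.h.p.

E[X] ≈ 3024.828; in regime p = Θ(1/n^{2/3}) E[X] diverges (above the triangle threshold p ~ 1/n).


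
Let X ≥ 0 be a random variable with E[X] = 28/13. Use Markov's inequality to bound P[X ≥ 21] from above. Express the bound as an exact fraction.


μ = E[X] = 28/13, a = 21.
Markov: P[X ≥ 21] ≤ μ/a = (28/13)/21 = 4/39.
Numerically: ≈ 0.102564.
(Since a = 21 > μ = 2.153846, the bound 4/39 is < 1 and informative.)

P[X ≥ 21] ≤ 4/39 ≈ 0.102564.


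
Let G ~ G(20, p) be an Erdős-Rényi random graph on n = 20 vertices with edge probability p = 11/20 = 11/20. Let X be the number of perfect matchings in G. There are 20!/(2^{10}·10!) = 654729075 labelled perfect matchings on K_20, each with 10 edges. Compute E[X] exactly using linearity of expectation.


K_20 has 20!/(2^{10}·10!) = 654729075 labelled perfect matchings.
For each such perfect matching H, let X_H = 1 if all 10 edges of H are present in G. Then P[X_H = 1] = p^{10} = (11/20)^{10} = 25937424601/10240000000000.
By linearity of expectation: E[X] = Σ_H E[X_H] = 654729075 · p^{10} = 654729075 · 25937424601/10240000000000 = 679279440675798963/409600000000.
Numerically: E[X] ≈ 1.658e+06.

E[X] = 654729075 · (11/20)^{10} = 679279440675798963/409600000000 ≈ 1.658e+06.


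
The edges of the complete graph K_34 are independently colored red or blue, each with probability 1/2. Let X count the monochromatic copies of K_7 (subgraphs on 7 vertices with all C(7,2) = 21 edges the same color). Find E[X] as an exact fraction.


Let X = Σ_S X_S over the C(34, 7) = 5379616 subsets S of size 7, where X_S = 1 if the K_7 on S is monochromatic.
For a fixed S, the K_7 on S has C(7, 2) = 21 edges. P[all 21 edges red] = (1/2)^21, and likewise for blue, so P[monochromatic] = 2·(1/2)^21 = 2^{1 − 21} = 1/1048576.
Summing: E[X] = C(34, 7) · 2^{1 − 21} = 5379616 · 1/1048576 = 168113/32768.
Numerically: E[X] ≈ 5.1304.

E[X] = C(34,7)·2^(1−C(7,2)) = 168113/32768 ≈ 5.1304.


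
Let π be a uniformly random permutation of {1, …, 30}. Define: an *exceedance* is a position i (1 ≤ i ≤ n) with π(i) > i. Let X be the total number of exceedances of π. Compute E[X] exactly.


Write X = Σ_{i=1}^{30} X_i, where X_i = 1_{π(i) > i}.
For each fixed i, π(i) is uniform over {1, …, 30} (marginal of a uniform permutation), so P[π(i) > i] = (n − i)/n. Summing: Σ_{i=1}^{30} (n − i)/n = (0 + 1 + … + 29)/30 = 30(30 − 1)/(2·30) = (30 − 1)/2.
Hence E[X] = Σ_{i=1}^{30} (30 − i)/30 = 29/2 ≈ 14.50000.

E[X] = 29/2 = 14.50000.


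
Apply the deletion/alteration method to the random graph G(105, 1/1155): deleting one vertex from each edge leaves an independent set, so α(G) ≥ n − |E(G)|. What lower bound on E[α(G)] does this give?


E[|E(G)|] = C(105, 2)·p = 5460 · (1/1155) = 52/11.
E[α(G)] ≥ n − E[|E(G)|] = 105 − 52/11 = 1103/11.
Numerically: ≈ 100.2727.
(This is only a lower bound; the true E[α(G)] may be larger.)

E[α(G)] ≥ 1103/11 ≈ 100.2727.


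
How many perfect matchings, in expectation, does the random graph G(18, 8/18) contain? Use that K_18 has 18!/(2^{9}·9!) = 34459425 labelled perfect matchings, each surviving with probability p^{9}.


K_18 has 18!/(2^{9}·9!) = 34459425 labelled perfect matchings.
For each such perfect matching H, let X_H = 1 if all 9 edges of H are present in G. Then P[X_H = 1] = p^{9} = (4/9)^{9} = 262144/387420489.
By linearity: E[X] = Σ_H E[X_H] = 34459425 · p^{9} = 34459425 · 262144/387420489 = 111522611200/4782969.
Numerically: E[X] ≈ 23316.6.

E[X] = 34459425 · (4/9)^{9} = 111522611200/4782969 ≈ 23316.6.


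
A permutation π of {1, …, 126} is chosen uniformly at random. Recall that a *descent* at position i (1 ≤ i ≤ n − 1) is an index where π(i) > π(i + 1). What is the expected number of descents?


Write X = Σ X_I over i = 1, …, 125, with X_I the indicator of one descent.
There are 125 indicators.
For each fixed i, the pair (π(i), π(i+1)) is a uniformly random ordered pair of distinct values from {1, …, 126}; by symmetry P[π(i) > π(i+1)] = 1/2.
By linearity: E[X] = 125 · (1/2) = (126 − 1) · (1/2) = 125/2 ≈ 62.500.

E[X] = 125/2 = 62.500.


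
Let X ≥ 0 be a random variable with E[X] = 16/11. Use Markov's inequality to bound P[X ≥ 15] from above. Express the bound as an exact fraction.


μ = E[X] = 16/11, a = 15.
Markov: P[X ≥ 15] ≤ μ/a = (16/11)/15 = 16/165.
Numerically: ≈ 0.0970.
(Since a = 15 > μ = 1.4545, the bound 16/165 is < 1 and informative.)

P[X ≥ 15] ≤ 16/165 ≈ 0.0970.


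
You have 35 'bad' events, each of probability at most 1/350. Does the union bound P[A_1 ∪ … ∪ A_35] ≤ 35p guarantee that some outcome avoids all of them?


Union bound: P[∪_{i=1}^{35} A_i] ≤ Σ_i P[A_i] ≤ 35·p = 35·(1/350) = 1/10.
Numerically: 1/10 ≈ 0.100000.
Is 1/10 < 1? YES.
Since P[∪ A_i] ≤ 1/10 < 1, the complement has P[∩ A_i^c] ≥ 1 − 1/10 = 9/10 > 0, so some outcome avoids every A_i.

35·p = 1/10 ≈ 0.100000; existence CERTIFIED by the union bound.
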